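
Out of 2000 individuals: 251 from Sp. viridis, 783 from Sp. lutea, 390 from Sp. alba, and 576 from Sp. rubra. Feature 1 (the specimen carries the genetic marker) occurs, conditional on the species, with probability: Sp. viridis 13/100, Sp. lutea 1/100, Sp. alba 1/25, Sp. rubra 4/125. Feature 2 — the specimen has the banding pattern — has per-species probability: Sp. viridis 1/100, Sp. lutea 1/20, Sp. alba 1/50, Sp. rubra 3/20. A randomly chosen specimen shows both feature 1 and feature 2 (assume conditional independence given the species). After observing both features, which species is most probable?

Sp. rubra

Unnormalized posteriors (prior × likelihood):
  Sp. viridis: 0.1255 × 0.13 × 0.01 = 0.00016315
  Sp. lutea: 0.3915 × 0.01 × 0.05 = 0.00019575
  Sp. alba: 0.195 × 0.04 × 0.02 = 0.000156
  Sp. rubra: 0.288 × 0.032 × 0.15 = 0.0013824
Normalizing constant = 0.0018973.
Largest term belongs to Sp. rubra, so Sp. rubra is most probable.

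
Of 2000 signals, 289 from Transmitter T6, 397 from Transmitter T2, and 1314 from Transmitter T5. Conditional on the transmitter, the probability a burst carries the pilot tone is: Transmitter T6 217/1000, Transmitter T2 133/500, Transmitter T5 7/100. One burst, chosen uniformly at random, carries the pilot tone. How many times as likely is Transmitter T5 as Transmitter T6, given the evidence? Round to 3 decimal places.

1.467

By Bayes' rule, posterior ∝ prior × likelihood:
  Transmitter T6: 0.1445 × 0.217 = 0.0313565
  Transmitter T2: 0.1985 × 0.266 = 0.052801
  Transmitter T5: 0.657 × 0.07 = 0.04599
Sum = 0.1301475.
The ratio is 0.04599 / 0.0313565 (the normalizer cancels) = 1.467.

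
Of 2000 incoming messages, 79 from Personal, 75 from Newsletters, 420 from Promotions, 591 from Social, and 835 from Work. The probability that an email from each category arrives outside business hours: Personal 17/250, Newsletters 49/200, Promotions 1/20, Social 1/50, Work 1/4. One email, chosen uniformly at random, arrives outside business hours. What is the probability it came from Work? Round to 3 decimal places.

Prior × likelihood for each hypothesis:
  Personal: 0.0395 × 0.068 = 0.002686
  Newsletters: 0.0375 × 0.245 = 0.0091875
  Promotions: 0.21 × 0.05 = 0.0105
  Social: 0.2955 × 0.02 = 0.00591
  Work: 0.4175 × 0.25 = 0.104375
Sum = 0.1326585.
P(Work | evidence) = 0.104375 / 0.1326585 ≈ 0.787.

0.787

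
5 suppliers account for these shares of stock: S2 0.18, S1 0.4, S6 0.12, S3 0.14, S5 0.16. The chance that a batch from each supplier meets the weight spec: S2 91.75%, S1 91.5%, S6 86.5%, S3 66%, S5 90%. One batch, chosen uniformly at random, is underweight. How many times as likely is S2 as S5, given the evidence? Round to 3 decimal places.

0.928

Taking complements, P(underweight | each) = S2 0.0825, S1 0.085, S6 0.135, S3 0.34, S5 0.1.
Prior × likelihood for each hypothesis:
  S2: 0.18 × 0.0825 = 0.01485
  S1: 0.4 × 0.085 = 0.034
  S6: 0.12 × 0.135 = 0.0162
  S3: 0.14 × 0.34 = 0.0476
  S5: 0.16 × 0.1 = 0.016
Sum = 0.12865.
The ratio is 0.01485 / 0.016 (the normalizer cancels) = 0.928.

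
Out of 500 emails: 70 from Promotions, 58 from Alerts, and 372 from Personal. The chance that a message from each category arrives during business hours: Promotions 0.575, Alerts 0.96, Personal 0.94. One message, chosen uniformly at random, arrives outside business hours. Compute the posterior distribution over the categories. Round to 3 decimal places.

Taking complements, P(off-hours | each) = Promotions 0.425, Alerts 0.04, Personal 0.06.
By Bayes' rule, posterior ∝ prior × likelihood:
  Promotions: 0.14 × 0.425 = 0.0595
  Alerts: 0.116 × 0.04 = 0.00464
  Personal: 0.744 × 0.06 = 0.04464
Total = 0.10878.
P(Promotions | off-hours) = 0.0595/0.10878 ≈ 0.547
P(Alerts | off-hours) = 0.00464/0.10878 ≈ 0.043
P(Personal | off-hours) = 0.04464/0.10878 ≈ 0.410

Promotions 0.547, Alerts 0.043, Personal 0.410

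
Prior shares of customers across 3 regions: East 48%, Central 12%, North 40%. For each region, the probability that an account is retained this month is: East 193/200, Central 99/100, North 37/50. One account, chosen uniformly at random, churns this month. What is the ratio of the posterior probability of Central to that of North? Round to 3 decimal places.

Taking complements, P(churn | each) = East 0.035, Central 0.01, North 0.26.
Unnormalized posteriors (prior × likelihood):
  East: 0.48 × 0.035 = 0.0168
  Central: 0.12 × 0.01 = 0.0012
  North: 0.4 × 0.26 = 0.104
Total = 0.122.
The ratio is 0.0012 / 0.104 (the normalizer cancels) = 0.012.

0.012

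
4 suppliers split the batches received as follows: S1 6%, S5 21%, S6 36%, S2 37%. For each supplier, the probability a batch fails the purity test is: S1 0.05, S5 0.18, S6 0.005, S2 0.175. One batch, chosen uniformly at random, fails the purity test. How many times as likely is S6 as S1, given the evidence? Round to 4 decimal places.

Prior × likelihood for each hypothesis:
  S1: 0.06 × 0.05 = 0.003
  S5: 0.21 × 0.18 = 0.0378
  S6: 0.36 × 0.005 = 0.0018
  S2: 0.37 × 0.175 = 0.06475
Total = 0.10735.
The ratio is 0.0018 / 0.003 (the normalizer cancels) = 0.6000.

0.6000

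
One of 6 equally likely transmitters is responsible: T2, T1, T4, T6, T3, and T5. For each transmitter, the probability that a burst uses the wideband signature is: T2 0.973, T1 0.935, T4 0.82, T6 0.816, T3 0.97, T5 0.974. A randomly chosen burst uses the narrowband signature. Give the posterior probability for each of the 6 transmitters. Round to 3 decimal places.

Taking complements, P(narrowband | each) = T2 0.027, T1 0.065, T4 0.18, T6 0.184, T3 0.03, T5 0.026.
Since the prior is uniform, the posterior is proportional to the likelihood:
  T2: 0.027
  T1: 0.065
  T4: 0.18
  T6: 0.184
  T3: 0.03
  T5: 0.026
Normalizing constant = 0.512.
P(T2 | narrowband) = 0.027/0.512 ≈ 0.053
P(T1 | narrowband) = 0.065/0.512 ≈ 0.127
P(T4 | narrowband) = 0.18/0.512 ≈ 0.352
P(T6 | narrowband) = 0.184/0.512 ≈ 0.359
P(T3 | narrowband) = 0.03/0.512 ≈ 0.059
P(T5 | narrowband) = 0.026/0.512 ≈ 0.051
(Check: 0.053+0.127+0.352+0.359+0.059+0.051 = 1.001.)

T2 0.053, T1 0.127, T4 0.352, T6 0.359, T3 0.059, T5 0.051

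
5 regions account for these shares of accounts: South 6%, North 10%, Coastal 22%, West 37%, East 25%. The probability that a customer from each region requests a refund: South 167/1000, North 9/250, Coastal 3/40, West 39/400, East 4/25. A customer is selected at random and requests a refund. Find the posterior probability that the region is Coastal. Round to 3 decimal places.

0.155

By Bayes' rule, posterior ∝ prior × likelihood:
  South: 0.06 × 0.167 = 0.01002
  North: 0.1 × 0.036 = 0.0036
  Coastal: 0.22 × 0.075 = 0.0165
  West: 0.37 × 0.0975 = 0.036075
  East: 0.25 × 0.16 = 0.04
Sum = 0.106195.
P(Coastal | evidence) = 0.0165 / 0.106195 ≈ 0.155.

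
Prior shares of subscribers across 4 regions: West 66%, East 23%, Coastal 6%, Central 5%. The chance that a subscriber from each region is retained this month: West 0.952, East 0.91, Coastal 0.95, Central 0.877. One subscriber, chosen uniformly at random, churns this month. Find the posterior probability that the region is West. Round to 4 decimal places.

Taking complements, P(churn | each) = West 0.048, East 0.09, Coastal 0.05, Central 0.123.
Unnormalized posteriors (prior × likelihood):
  West: 0.66 × 0.048 = 0.03168
  East: 0.23 × 0.09 = 0.0207
  Coastal: 0.06 × 0.05 = 0.003
  Central: 0.05 × 0.123 = 0.00615
Total = 0.06153.
P(West | evidence) = 0.03168 / 0.06153 ≈ 0.5149.

0.5149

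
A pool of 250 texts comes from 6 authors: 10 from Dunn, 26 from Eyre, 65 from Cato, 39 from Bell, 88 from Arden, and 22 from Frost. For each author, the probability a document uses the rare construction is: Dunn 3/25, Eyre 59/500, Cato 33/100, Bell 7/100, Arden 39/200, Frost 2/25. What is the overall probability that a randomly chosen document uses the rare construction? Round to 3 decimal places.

0.189

Prior × likelihood for each hypothesis:
  Dunn: 0.04 × 0.12 = 0.0048
  Eyre: 0.104 × 0.118 = 0.012272
  Cato: 0.26 × 0.33 = 0.0858
  Bell: 0.156 × 0.07 = 0.01092
  Arden: 0.352 × 0.195 = 0.06864
  Frost: 0.088 × 0.08 = 0.00704
P(rare-form) = 0.0048 + 0.012272 + 0.0858 + 0.01092 + 0.06864 + 0.00704 = 0.189472 → 0.189.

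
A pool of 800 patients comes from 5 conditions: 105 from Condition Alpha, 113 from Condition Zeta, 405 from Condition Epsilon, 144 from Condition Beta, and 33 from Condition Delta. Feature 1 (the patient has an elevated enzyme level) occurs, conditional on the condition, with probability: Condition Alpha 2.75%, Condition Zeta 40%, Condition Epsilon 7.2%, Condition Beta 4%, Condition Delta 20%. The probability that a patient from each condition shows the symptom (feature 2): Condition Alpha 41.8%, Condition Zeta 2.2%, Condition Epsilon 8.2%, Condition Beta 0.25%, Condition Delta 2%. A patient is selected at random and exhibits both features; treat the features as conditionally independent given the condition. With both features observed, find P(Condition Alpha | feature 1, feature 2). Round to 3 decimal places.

Compute prior × likelihood for every hypothesis:
  Condition Alpha: 0.13125 × 0.0275 × 0.418 = 0.00150871875
  Condition Zeta: 0.14125 × 0.4 × 0.022 = 0.001243
  Condition Epsilon: 0.50625 × 0.072 × 0.082 = 0.0029889
  Condition Beta: 0.18 × 0.04 × 0.0025 = 0.000018
  Condition Delta: 0.04125 × 0.2 × 0.02 = 0.000165
Normalizing constant = 0.00592361875.
P(Condition Alpha | evidence) = 0.00150871875 / 0.00592361875 ≈ 0.255.

0.255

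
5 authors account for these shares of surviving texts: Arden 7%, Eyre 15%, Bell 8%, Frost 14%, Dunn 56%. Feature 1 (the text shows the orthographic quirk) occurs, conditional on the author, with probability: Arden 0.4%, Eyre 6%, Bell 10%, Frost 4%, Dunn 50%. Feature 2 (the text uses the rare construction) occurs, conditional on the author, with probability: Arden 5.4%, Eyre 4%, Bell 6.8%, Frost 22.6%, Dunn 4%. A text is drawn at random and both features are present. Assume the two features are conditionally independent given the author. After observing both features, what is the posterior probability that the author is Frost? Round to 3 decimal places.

Compute prior × likelihood for every hypothesis:
  Arden: 0.07 × 0.004 × 0.054 = 0.00001512
  Eyre: 0.15 × 0.06 × 0.04 = 0.00036
  Bell: 0.08 × 0.1 × 0.068 = 0.000544
  Frost: 0.14 × 0.04 × 0.226 = 0.0012656
  Dunn: 0.56 × 0.5 × 0.04 = 0.0112
Sum = 0.01338472.
P(Frost | evidence) = 0.0012656 / 0.01338472 ≈ 0.095.

0.095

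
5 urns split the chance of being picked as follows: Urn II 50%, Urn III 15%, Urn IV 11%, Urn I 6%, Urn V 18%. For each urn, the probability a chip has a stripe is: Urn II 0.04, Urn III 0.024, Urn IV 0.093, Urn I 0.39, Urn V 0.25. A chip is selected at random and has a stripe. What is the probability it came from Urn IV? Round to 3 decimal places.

0.100

Prior × likelihood for each hypothesis:
  Urn II: 0.5 × 0.04 = 0.02
  Urn III: 0.15 × 0.024 = 0.0036
  Urn IV: 0.11 × 0.093 = 0.01023
  Urn I: 0.06 × 0.39 = 0.0234
  Urn V: 0.18 × 0.25 = 0.045
Total = 0.10223.
P(Urn IV | evidence) = 0.01023 / 0.10223 ≈ 0.100.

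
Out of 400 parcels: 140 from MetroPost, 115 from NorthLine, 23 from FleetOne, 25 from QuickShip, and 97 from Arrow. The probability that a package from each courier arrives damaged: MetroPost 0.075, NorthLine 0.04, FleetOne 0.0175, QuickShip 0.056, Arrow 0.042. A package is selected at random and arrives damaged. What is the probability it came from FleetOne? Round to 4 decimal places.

Prior × likelihood for each hypothesis:
  MetroPost: 0.35 × 0.075 = 0.02625
  NorthLine: 0.2875 × 0.04 = 0.0115
  FleetOne: 0.0575 × 0.0175 = 0.00100625
  QuickShip: 0.0625 × 0.056 = 0.0035
  Arrow: 0.2425 × 0.042 = 0.010185
Total = 0.05244125.
P(FleetOne | evidence) = 0.00100625 / 0.05244125 ≈ 0.0192.

0.0192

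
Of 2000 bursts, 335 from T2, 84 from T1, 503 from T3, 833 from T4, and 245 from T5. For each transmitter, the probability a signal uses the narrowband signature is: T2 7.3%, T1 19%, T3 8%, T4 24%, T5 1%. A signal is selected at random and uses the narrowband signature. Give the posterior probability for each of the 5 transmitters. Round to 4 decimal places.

T2 0.0864, T1 0.0564, T3 0.1422, T4 0.7064, T5 0.0087

By Bayes' rule, posterior ∝ prior × likelihood:
  T2: 0.1675 × 0.073 = 0.0122275
  T1: 0.042 × 0.19 = 0.00798
  T3: 0.2515 × 0.08 = 0.02012
  T4: 0.4165 × 0.24 = 0.09996
  T5: 0.1225 × 0.01 = 0.001225
Normalizing constant = 0.1415125.
P(T2 | narrowband) = 0.0122275/0.1415125 ≈ 0.0864
P(T1 | narrowband) = 0.00798/0.1415125 ≈ 0.0564
P(T3 | narrowband) = 0.02012/0.1415125 ≈ 0.1422
P(T4 | narrowband) = 0.09996/0.1415125 ≈ 0.7064
P(T5 | narrowband) = 0.001225/0.1415125 ≈ 0.0087
(Check: 0.0864+0.0564+0.1422+0.7064+0.0087 = 1.0001.)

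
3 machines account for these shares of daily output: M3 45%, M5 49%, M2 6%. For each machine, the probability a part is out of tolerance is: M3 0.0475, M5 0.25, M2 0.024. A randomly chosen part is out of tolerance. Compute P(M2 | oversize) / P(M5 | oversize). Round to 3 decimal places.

0.012

Unnormalized posteriors (prior × likelihood):
  M3: 0.45 × 0.0475 = 0.021375
  M5: 0.49 × 0.25 = 0.1225
  M2: 0.06 × 0.024 = 0.00144
Normalizing constant = 0.145315.
The ratio is 0.00144 / 0.1225 (the normalizer cancels) = 0.012.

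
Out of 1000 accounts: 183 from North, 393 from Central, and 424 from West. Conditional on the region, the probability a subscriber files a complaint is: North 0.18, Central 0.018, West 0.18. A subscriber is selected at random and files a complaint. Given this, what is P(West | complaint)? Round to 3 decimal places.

By Bayes' rule, posterior ∝ prior × likelihood:
  North: 0.183 × 0.18 = 0.03294
  Central: 0.393 × 0.018 = 0.007074
  West: 0.424 × 0.18 = 0.07632
Sum = 0.116334.
P(West | evidence) = 0.07632 / 0.116334 ≈ 0.656.

0.656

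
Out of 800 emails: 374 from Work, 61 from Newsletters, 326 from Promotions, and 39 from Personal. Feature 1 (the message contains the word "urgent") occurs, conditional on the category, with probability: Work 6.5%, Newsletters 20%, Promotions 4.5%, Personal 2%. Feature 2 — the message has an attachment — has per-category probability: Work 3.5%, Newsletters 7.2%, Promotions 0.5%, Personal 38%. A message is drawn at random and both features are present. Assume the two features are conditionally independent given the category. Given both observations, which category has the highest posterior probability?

Newsletters

By Bayes' rule, posterior ∝ prior × likelihood:
  Work: 0.4675 × 0.065 × 0.035 = 0.0010635625
  Newsletters: 0.07625 × 0.2 × 0.072 = 0.001098
  Promotions: 0.4075 × 0.045 × 0.005 = 0.0000916875
  Personal: 0.04875 × 0.02 × 0.38 = 0.0003705
Normalizing constant = 0.00262375.
Largest term belongs to Newsletters, so Newsletters is most probable.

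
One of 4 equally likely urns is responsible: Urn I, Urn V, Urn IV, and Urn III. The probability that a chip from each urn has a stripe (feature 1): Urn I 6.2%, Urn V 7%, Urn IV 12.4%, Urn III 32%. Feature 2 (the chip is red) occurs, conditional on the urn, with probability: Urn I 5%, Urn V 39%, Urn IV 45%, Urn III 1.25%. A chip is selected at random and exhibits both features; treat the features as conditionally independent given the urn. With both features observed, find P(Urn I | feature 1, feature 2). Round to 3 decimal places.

0.034

Since the prior is uniform, the posterior is proportional to the likelihood:
  Urn I: 0.062 × 0.05 = 0.0031
  Urn V: 0.07 × 0.39 = 0.0273
  Urn IV: 0.124 × 0.45 = 0.0558
  Urn III: 0.32 × 0.0125 = 0.004
Normalizing constant = 0.0902.
P(Urn I | evidence) = 0.0031 / 0.0902 ≈ 0.034.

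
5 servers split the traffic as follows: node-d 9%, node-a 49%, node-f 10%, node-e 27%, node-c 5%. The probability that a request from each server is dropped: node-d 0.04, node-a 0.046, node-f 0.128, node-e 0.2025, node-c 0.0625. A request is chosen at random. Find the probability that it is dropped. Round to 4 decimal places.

Prior × likelihood for each hypothesis:
  node-d: 0.09 × 0.04 = 0.0036
  node-a: 0.49 × 0.046 = 0.02254
  node-f: 0.1 × 0.128 = 0.0128
  node-e: 0.27 × 0.2025 = 0.054675
  node-c: 0.05 × 0.0625 = 0.003125
P(dropped) = 0.0036 + 0.02254 + 0.0128 + 0.054675 + 0.003125 = 0.09674 → 0.0967.

0.0967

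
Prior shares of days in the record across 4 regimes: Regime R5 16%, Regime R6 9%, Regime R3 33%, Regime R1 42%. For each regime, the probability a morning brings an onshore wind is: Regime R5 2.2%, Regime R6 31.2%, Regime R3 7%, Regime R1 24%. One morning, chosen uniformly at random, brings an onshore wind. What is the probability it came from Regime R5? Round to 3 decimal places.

Compute prior × likelihood for every hypothesis:
  Regime R5: 0.16 × 0.022 = 0.00352
  Regime R6: 0.09 × 0.312 = 0.02808
  Regime R3: 0.33 × 0.07 = 0.0231
  Regime R1: 0.42 × 0.24 = 0.1008
Sum = 0.1555.
P(Regime R5 | evidence) = 0.00352 / 0.1555 ≈ 0.023.

0.023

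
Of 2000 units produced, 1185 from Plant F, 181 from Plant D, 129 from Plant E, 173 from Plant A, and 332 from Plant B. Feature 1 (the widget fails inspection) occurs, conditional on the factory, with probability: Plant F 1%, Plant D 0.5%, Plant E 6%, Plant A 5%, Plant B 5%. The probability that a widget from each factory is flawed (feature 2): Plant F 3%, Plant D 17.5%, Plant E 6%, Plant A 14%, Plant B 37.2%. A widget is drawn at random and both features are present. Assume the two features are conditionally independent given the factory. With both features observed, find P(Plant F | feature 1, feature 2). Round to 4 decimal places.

By Bayes' rule, posterior ∝ prior × likelihood:
  Plant F: 0.5925 × 0.01 × 0.03 = 0.00017775
  Plant D: 0.0905 × 0.005 × 0.175 = 0.0000791875
  Plant E: 0.0645 × 0.06 × 0.06 = 0.0002322
  Plant A: 0.0865 × 0.05 × 0.14 = 0.0006055
  Plant B: 0.166 × 0.05 × 0.372 = 0.0030876
Normalizing constant = 0.0041822375.
P(Plant F | evidence) = 0.00017775 / 0.0041822375 ≈ 0.0425.

0.0425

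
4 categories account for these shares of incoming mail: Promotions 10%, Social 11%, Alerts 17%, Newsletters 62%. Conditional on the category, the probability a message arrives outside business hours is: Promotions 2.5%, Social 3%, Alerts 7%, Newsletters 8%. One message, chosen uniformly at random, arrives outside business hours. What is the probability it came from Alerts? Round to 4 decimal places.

Prior × likelihood for each hypothesis:
  Promotions: 0.1 × 0.025 = 0.0025
  Social: 0.11 × 0.03 = 0.0033
  Alerts: 0.17 × 0.07 = 0.0119
  Newsletters: 0.62 × 0.08 = 0.0496
Sum = 0.0673.
P(Alerts | evidence) = 0.0119 / 0.0673 ≈ 0.1768.

0.1768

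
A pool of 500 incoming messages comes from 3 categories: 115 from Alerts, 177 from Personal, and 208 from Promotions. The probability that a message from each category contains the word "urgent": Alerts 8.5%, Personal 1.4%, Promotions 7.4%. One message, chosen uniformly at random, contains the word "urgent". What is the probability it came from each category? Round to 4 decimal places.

Alerts 0.3536, Personal 0.0896, Promotions 0.5568

Compute prior × likelihood for every hypothesis:
  Alerts: 0.23 × 0.085 = 0.01955
  Personal: 0.354 × 0.014 = 0.004956
  Promotions: 0.416 × 0.074 = 0.030784
Sum = 0.05529.
P(Alerts | urgent-flag) = 0.01955/0.05529 ≈ 0.3536
P(Personal | urgent-flag) = 0.004956/0.05529 ≈ 0.0896
P(Promotions | urgent-flag) = 0.030784/0.05529 ≈ 0.5568
(Check: 0.3536+0.0896+0.5568 = 1.0000.)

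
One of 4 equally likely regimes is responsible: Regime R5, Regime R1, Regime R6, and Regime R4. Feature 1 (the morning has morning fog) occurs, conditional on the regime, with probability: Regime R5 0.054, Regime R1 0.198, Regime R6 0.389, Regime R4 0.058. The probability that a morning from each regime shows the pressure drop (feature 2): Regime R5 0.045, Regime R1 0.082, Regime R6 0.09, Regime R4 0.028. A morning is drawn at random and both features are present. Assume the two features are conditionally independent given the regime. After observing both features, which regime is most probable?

Regime R6

With a uniform prior (1/4 each), posterior ∝ likelihood:
  Regime R5: 0.054 × 0.045 = 0.00243
  Regime R1: 0.198 × 0.082 = 0.016236
  Regime R6: 0.389 × 0.09 = 0.03501
  Regime R4: 0.058 × 0.028 = 0.001624
Total = 0.0553.
Largest term belongs to Regime R6, so Regime R6 is most probable.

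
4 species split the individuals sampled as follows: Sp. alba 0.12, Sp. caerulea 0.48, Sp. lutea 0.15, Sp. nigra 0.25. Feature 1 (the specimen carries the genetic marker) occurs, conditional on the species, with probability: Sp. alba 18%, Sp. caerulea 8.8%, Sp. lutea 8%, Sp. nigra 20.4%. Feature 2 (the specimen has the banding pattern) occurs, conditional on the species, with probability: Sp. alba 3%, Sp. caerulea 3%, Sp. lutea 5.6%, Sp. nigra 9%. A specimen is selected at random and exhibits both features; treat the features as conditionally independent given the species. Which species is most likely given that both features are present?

Sp. nigra

Compute prior × likelihood for every hypothesis:
  Sp. alba: 0.12 × 0.18 × 0.03 = 0.000648
  Sp. caerulea: 0.48 × 0.088 × 0.03 = 0.0012672
  Sp. lutea: 0.15 × 0.08 × 0.056 = 0.000672
  Sp. nigra: 0.25 × 0.204 × 0.09 = 0.00459
Normalizing constant = 0.0071772.
Largest term belongs to Sp. nigra, so Sp. nigra is most probable.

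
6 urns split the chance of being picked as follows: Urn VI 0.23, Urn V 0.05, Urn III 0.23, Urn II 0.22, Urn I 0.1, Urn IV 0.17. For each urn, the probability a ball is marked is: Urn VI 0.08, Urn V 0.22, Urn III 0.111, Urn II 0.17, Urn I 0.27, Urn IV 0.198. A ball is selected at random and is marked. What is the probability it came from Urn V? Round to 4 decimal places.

Unnormalized posteriors (prior × likelihood):
  Urn VI: 0.23 × 0.08 = 0.0184
  Urn V: 0.05 × 0.22 = 0.011
  Urn III: 0.23 × 0.111 = 0.02553
  Urn II: 0.22 × 0.17 = 0.0374
  Urn I: 0.1 × 0.27 = 0.027
  Urn IV: 0.17 × 0.198 = 0.03366
Sum = 0.15299.
P(Urn V | evidence) = 0.011 / 0.15299 ≈ 0.0719.

0.0719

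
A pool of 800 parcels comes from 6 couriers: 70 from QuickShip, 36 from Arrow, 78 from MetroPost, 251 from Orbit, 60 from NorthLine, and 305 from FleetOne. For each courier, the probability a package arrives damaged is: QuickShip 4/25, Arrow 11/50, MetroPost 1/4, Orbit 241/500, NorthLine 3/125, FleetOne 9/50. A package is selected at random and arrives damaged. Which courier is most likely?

By Bayes' rule, posterior ∝ prior × likelihood:
  QuickShip: 0.0875 × 0.16 = 0.014
  Arrow: 0.045 × 0.22 = 0.0099
  MetroPost: 0.0975 × 0.25 = 0.024375
  Orbit: 0.31375 × 0.482 = 0.1512275
  NorthLine: 0.075 × 0.024 = 0.0018
  FleetOne: 0.38125 × 0.18 = 0.068625
Total = 0.2699275.
Largest term belongs to Orbit, so Orbit is most probable.

Orbit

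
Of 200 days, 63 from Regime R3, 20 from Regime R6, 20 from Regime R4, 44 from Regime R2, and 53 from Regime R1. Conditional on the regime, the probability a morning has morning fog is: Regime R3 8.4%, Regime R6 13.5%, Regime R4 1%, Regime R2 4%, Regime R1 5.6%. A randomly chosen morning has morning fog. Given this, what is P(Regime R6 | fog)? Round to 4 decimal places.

0.2090

Unnormalized posteriors (prior × likelihood):
  Regime R3: 0.315 × 0.084 = 0.02646
  Regime R6: 0.1 × 0.135 = 0.0135
  Regime R4: 0.1 × 0.01 = 0.001
  Regime R2: 0.22 × 0.04 = 0.0088
  Regime R1: 0.265 × 0.056 = 0.01484
Total = 0.0646.
P(Regime R6 | evidence) = 0.0135 / 0.0646 ≈ 0.2090.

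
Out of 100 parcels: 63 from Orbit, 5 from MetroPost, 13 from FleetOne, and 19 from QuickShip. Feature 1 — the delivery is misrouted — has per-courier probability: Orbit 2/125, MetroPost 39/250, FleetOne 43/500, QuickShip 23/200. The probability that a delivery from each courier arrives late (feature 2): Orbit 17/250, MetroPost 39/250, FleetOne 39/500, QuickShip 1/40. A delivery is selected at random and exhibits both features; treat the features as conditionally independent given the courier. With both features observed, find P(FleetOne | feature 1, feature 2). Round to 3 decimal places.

0.263

Unnormalized posteriors (prior × likelihood):
  Orbit: 0.63 × 0.016 × 0.068 = 0.00068544
  MetroPost: 0.05 × 0.156 × 0.156 = 0.0012168
  FleetOne: 0.13 × 0.086 × 0.078 = 0.00087204
  QuickShip: 0.19 × 0.115 × 0.025 = 0.00054625
Sum = 0.00332053.
P(FleetOne | evidence) = 0.00087204 / 0.00332053 ≈ 0.263.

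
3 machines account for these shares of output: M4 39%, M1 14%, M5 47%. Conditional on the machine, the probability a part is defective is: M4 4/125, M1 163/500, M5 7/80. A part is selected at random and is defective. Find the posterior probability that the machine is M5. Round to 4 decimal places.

Prior × likelihood for each hypothesis:
  M4: 0.39 × 0.032 = 0.01248
  M1: 0.14 × 0.326 = 0.04564
  M5: 0.47 × 0.0875 = 0.041125
Sum = 0.099245.
P(M5 | evidence) = 0.041125 / 0.099245 ≈ 0.4144.

0.4144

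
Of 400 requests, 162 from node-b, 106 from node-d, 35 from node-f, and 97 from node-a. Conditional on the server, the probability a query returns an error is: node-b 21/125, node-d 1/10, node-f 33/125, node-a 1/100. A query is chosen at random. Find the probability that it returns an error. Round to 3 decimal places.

Unnormalized posteriors (prior × likelihood):
  node-b: 0.405 × 0.168 = 0.06804
  node-d: 0.265 × 0.1 = 0.0265
  node-f: 0.0875 × 0.264 = 0.0231
  node-a: 0.2425 × 0.01 = 0.002425
P(error) = 0.06804 + 0.0265 + 0.0231 + 0.002425 = 0.120065 → 0.120.

0.120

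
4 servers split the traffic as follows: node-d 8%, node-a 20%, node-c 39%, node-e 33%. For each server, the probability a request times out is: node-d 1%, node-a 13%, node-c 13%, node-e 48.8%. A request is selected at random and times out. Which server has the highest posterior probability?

node-e

Compute prior × likelihood for every hypothesis:
  node-d: 0.08 × 0.01 = 0.0008
  node-a: 0.2 × 0.13 = 0.026
  node-c: 0.39 × 0.13 = 0.0507
  node-e: 0.33 × 0.488 = 0.16104
Normalizing constant = 0.23854.
Largest term belongs to node-e, so node-e is most probable.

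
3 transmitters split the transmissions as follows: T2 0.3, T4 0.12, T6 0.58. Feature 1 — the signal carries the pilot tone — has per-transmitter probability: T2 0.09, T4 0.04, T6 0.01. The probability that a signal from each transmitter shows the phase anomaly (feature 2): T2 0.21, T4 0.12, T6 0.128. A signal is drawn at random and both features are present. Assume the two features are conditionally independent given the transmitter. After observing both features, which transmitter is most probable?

By Bayes' rule, posterior ∝ prior × likelihood:
  T2: 0.3 × 0.09 × 0.21 = 0.00567
  T4: 0.12 × 0.04 × 0.12 = 0.000576
  T6: 0.58 × 0.01 × 0.128 = 0.0007424
Normalizing constant = 0.0069884.
Largest term belongs to T2, so T2 is most probable.

T2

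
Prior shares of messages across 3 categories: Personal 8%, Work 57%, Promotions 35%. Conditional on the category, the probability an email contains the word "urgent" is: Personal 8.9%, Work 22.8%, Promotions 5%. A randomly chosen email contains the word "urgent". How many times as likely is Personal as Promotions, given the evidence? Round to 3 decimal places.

Prior × likelihood for each hypothesis:
  Personal: 0.08 × 0.089 = 0.00712
  Work: 0.57 × 0.228 = 0.12996
  Promotions: 0.35 × 0.05 = 0.0175
Normalizing constant = 0.15458.
The ratio is 0.00712 / 0.0175 (the normalizer cancels) = 0.407.

0.407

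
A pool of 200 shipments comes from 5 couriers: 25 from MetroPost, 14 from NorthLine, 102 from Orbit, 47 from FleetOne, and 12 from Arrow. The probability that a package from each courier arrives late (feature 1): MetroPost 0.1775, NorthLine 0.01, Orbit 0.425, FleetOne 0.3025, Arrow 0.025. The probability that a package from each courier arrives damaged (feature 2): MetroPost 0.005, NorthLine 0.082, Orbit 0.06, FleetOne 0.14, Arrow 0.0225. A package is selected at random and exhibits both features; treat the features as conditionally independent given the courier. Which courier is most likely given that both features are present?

Orbit

Compute prior × likelihood for every hypothesis:
  MetroPost: 0.125 × 0.1775 × 0.005 = 0.0001109375
  NorthLine: 0.07 × 0.01 × 0.082 = 0.0000574
  Orbit: 0.51 × 0.425 × 0.06 = 0.013005
  FleetOne: 0.235 × 0.3025 × 0.14 = 0.00995225
  Arrow: 0.06 × 0.025 × 0.0225 = 0.00003375
Sum = 0.0231593375.
Largest term belongs to Orbit, so Orbit is most probable.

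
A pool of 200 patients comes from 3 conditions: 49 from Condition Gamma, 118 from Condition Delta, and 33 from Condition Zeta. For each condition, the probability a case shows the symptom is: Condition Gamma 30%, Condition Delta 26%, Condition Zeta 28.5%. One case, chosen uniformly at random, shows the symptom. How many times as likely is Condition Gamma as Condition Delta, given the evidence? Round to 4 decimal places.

Unnormalized posteriors (prior × likelihood):
  Condition Gamma: 0.245 × 0.3 = 0.0735
  Condition Delta: 0.59 × 0.26 = 0.1534
  Condition Zeta: 0.165 × 0.285 = 0.047025
Sum = 0.273925.
The ratio is 0.0735 / 0.1534 (the normalizer cancels) = 0.4791.

0.4791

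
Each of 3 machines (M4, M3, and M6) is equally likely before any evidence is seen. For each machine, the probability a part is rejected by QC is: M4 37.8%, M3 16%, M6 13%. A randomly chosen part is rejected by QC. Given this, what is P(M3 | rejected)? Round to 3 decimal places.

With a uniform prior (1/3 each), posterior ∝ likelihood:
  M4: 0.378
  M3: 0.16
  M6: 0.13
Normalizing constant = 0.668.
P(M3 | evidence) = 0.16 / 0.668 ≈ 0.240.

0.240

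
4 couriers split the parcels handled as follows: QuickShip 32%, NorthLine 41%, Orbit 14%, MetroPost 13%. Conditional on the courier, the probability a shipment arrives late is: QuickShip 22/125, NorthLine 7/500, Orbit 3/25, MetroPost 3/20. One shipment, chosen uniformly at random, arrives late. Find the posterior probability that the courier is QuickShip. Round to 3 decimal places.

0.573

Compute prior × likelihood for every hypothesis:
  QuickShip: 0.32 × 0.176 = 0.05632
  NorthLine: 0.41 × 0.014 = 0.00574
  Orbit: 0.14 × 0.12 = 0.0168
  MetroPost: 0.13 × 0.15 = 0.0195
Normalizing constant = 0.09836.
P(QuickShip | evidence) = 0.05632 / 0.09836 ≈ 0.573.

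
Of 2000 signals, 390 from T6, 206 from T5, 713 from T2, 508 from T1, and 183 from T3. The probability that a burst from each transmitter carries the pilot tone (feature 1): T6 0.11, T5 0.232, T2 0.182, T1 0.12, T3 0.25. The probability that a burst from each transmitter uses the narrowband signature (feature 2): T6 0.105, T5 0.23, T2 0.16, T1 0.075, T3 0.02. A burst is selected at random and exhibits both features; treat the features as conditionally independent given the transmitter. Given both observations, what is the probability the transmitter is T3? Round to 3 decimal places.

Prior × likelihood for each hypothesis:
  T6: 0.195 × 0.11 × 0.105 = 0.00225225
  T5: 0.103 × 0.232 × 0.23 = 0.00549608
  T2: 0.3565 × 0.182 × 0.16 = 0.01038128
  T1: 0.254 × 0.12 × 0.075 = 0.002286
  T3: 0.0915 × 0.25 × 0.02 = 0.0004575
Normalizing constant = 0.02087311.
P(T3 | evidence) = 0.0004575 / 0.02087311 ≈ 0.022.

0.022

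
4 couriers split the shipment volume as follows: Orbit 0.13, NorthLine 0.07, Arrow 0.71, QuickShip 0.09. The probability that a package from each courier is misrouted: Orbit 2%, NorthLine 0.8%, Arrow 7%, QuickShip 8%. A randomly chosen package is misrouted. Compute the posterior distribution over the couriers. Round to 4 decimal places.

Orbit 0.0433, NorthLine 0.0093, Arrow 0.8275, QuickShip 0.1199

Unnormalized posteriors (prior × likelihood):
  Orbit: 0.13 × 0.02 = 0.0026
  NorthLine: 0.07 × 0.008 = 0.00056
  Arrow: 0.71 × 0.07 = 0.0497
  QuickShip: 0.09 × 0.08 = 0.0072
Total = 0.06006.
P(Orbit | misrouted) = 0.0026/0.06006 ≈ 0.0433
P(NorthLine | misrouted) = 0.00056/0.06006 ≈ 0.0093
P(Arrow | misrouted) = 0.0497/0.06006 ≈ 0.8275
P(QuickShip | misrouted) = 0.0072/0.06006 ≈ 0.1199
(Check: 0.0433+0.0093+0.8275+0.1199 = 1.0000.)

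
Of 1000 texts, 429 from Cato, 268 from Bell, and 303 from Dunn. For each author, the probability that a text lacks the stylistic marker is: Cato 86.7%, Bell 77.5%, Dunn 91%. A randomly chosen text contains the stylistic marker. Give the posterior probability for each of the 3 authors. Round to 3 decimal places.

Cato 0.395, Bell 0.417, Dunn 0.189

Taking complements, P(marker | each) = Cato 0.133, Bell 0.225, Dunn 0.09.
Unnormalized posteriors (prior × likelihood):
  Cato: 0.429 × 0.133 = 0.057057
  Bell: 0.268 × 0.225 = 0.0603
  Dunn: 0.303 × 0.09 = 0.02727
Normalizing constant = 0.144627.
P(Cato | marker) = 0.057057/0.144627 ≈ 0.395
P(Bell | marker) = 0.0603/0.144627 ≈ 0.417
P(Dunn | marker) = 0.02727/0.144627 ≈ 0.189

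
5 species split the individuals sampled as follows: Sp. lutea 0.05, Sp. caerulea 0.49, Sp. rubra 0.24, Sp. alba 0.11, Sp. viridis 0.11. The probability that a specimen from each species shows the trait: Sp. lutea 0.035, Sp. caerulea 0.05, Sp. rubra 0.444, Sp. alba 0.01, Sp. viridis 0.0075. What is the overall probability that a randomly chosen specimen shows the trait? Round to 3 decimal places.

Prior × likelihood for each hypothesis:
  Sp. lutea: 0.05 × 0.035 = 0.00175
  Sp. caerulea: 0.49 × 0.05 = 0.0245
  Sp. rubra: 0.24 × 0.444 = 0.10656
  Sp. alba: 0.11 × 0.01 = 0.0011
  Sp. viridis: 0.11 × 0.0075 = 0.000825
P(trait) = 0.00175 + 0.0245 + 0.10656 + 0.0011 + 0.000825 = 0.134735 → 0.135.

0.135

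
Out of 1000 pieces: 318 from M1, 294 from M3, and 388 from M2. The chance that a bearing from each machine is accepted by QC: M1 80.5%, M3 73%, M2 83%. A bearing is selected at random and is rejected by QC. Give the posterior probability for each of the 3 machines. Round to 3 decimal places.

M1 0.299, M3 0.383, M2 0.318

Taking complements, P(rejected | each) = M1 0.195, M3 0.27, M2 0.17.
Unnormalized posteriors (prior × likelihood):
  M1: 0.318 × 0.195 = 0.06201
  M3: 0.294 × 0.27 = 0.07938
  M2: 0.388 × 0.17 = 0.06596
Sum = 0.20735.
P(M1 | rejected) = 0.06201/0.20735 ≈ 0.299
P(M3 | rejected) = 0.07938/0.20735 ≈ 0.383
P(M2 | rejected) = 0.06596/0.20735 ≈ 0.318
(Check: 0.299+0.383+0.318 = 1.000.)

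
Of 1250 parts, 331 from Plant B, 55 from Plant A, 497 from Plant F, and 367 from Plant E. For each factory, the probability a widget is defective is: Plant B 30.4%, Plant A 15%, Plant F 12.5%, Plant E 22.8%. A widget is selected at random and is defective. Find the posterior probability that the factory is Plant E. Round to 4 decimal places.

Prior × likelihood for each hypothesis:
  Plant B: 0.2648 × 0.304 = 0.0804992
  Plant A: 0.044 × 0.15 = 0.0066
  Plant F: 0.3976 × 0.125 = 0.0497
  Plant E: 0.2936 × 0.228 = 0.0669408
Sum = 0.20374.
P(Plant E | evidence) = 0.0669408 / 0.20374 ≈ 0.3286.

0.3286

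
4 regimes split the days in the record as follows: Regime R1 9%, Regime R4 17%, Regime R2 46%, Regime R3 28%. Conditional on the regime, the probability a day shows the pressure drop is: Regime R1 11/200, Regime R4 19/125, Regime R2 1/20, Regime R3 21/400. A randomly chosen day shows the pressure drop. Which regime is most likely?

Regime R4

Unnormalized posteriors (prior × likelihood):
  Regime R1: 0.09 × 0.055 = 0.00495
  Regime R4: 0.17 × 0.152 = 0.02584
  Regime R2: 0.46 × 0.05 = 0.023
  Regime R3: 0.28 × 0.0525 = 0.0147
Normalizing constant = 0.06849.
Largest term belongs to Regime R4, so Regime R4 is most probable.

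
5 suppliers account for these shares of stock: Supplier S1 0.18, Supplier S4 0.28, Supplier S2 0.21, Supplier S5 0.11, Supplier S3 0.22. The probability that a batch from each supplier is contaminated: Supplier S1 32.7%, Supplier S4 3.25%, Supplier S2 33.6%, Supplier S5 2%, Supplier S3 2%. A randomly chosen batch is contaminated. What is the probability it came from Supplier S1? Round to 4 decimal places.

Prior × likelihood for each hypothesis:
  Supplier S1: 0.18 × 0.327 = 0.05886
  Supplier S4: 0.28 × 0.0325 = 0.0091
  Supplier S2: 0.21 × 0.336 = 0.07056
  Supplier S5: 0.11 × 0.02 = 0.0022
  Supplier S3: 0.22 × 0.02 = 0.0044
Sum = 0.14512.
P(Supplier S1 | evidence) = 0.05886 / 0.14512 ≈ 0.4056.

0.4056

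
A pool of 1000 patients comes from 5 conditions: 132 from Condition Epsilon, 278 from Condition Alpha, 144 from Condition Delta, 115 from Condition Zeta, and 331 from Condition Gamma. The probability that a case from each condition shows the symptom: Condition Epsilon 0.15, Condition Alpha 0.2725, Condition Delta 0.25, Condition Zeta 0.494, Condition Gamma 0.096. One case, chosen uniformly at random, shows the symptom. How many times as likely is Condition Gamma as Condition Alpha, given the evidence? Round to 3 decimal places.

0.419

Compute prior × likelihood for every hypothesis:
  Condition Epsilon: 0.132 × 0.15 = 0.0198
  Condition Alpha: 0.278 × 0.2725 = 0.075755
  Condition Delta: 0.144 × 0.25 = 0.036
  Condition Zeta: 0.115 × 0.494 = 0.05681
  Condition Gamma: 0.331 × 0.096 = 0.031776
Normalizing constant = 0.220141.
The ratio is 0.031776 / 0.075755 (the normalizer cancels) = 0.419.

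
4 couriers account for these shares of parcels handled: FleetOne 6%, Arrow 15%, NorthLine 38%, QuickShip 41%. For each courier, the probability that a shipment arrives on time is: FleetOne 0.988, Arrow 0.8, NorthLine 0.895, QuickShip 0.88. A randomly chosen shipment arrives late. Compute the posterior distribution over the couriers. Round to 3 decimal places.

Taking complements, P(late | each) = FleetOne 0.012, Arrow 0.2, NorthLine 0.105, QuickShip 0.12.
Compute prior × likelihood for every hypothesis:
  FleetOne: 0.06 × 0.012 = 0.00072
  Arrow: 0.15 × 0.2 = 0.03
  NorthLine: 0.38 × 0.105 = 0.0399
  QuickShip: 0.41 × 0.12 = 0.0492
Sum = 0.11982.
P(FleetOne | late) = 0.00072/0.11982 ≈ 0.006
P(Arrow | late) = 0.03/0.11982 ≈ 0.250
P(NorthLine | late) = 0.0399/0.11982 ≈ 0.333
P(QuickShip | late) = 0.0492/0.11982 ≈ 0.411

FleetOne 0.006, Arrow 0.250, NorthLine 0.333, QuickShip 0.411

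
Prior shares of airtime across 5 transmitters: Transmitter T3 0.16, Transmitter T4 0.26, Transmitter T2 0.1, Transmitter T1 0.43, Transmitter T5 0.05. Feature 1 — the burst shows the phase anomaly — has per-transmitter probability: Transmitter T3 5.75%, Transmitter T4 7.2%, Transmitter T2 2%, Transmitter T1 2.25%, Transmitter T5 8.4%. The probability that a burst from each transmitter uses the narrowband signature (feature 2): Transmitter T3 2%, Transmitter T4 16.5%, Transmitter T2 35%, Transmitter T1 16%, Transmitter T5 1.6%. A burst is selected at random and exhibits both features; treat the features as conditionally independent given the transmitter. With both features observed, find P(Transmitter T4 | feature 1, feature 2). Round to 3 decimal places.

0.553

Unnormalized posteriors (prior × likelihood):
  Transmitter T3: 0.16 × 0.0575 × 0.02 = 0.000184
  Transmitter T4: 0.26 × 0.072 × 0.165 = 0.0030888
  Transmitter T2: 0.1 × 0.02 × 0.35 = 0.0007
  Transmitter T1: 0.43 × 0.0225 × 0.16 = 0.001548
  Transmitter T5: 0.05 × 0.084 × 0.016 = 0.0000672
Total = 0.005588.
P(Transmitter T4 | evidence) = 0.0030888 / 0.005588 ≈ 0.553.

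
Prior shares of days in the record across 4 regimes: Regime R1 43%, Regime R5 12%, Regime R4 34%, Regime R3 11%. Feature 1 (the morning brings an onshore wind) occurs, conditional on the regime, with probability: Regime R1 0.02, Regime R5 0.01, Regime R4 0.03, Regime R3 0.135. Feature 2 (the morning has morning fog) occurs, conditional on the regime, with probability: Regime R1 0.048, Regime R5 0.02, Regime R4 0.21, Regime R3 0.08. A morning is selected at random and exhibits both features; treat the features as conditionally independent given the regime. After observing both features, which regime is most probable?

By Bayes' rule, posterior ∝ prior × likelihood:
  Regime R1: 0.43 × 0.02 × 0.048 = 0.0004128
  Regime R5: 0.12 × 0.01 × 0.02 = 0.000024
  Regime R4: 0.34 × 0.03 × 0.21 = 0.002142
  Regime R3: 0.11 × 0.135 × 0.08 = 0.001188
Normalizing constant = 0.0037668.
Largest term belongs to Regime R4, so Regime R4 is most probable.

Regime R4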